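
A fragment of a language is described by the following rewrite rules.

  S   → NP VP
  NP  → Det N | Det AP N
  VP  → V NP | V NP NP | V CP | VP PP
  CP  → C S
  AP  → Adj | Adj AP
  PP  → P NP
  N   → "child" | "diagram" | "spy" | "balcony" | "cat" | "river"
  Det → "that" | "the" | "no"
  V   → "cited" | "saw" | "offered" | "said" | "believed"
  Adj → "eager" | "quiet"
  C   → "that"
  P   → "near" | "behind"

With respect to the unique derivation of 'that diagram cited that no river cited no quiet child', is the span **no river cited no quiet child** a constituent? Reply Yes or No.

Yes

[S [NP [Det that] [N diagram]] [VP [V cited] [CP [C that] [S [NP [Det no] [N river]] [VP [V cited] [NP [Det no] [AP [Adj quiet]] [N child]]]]]]]
The words 'no river cited no quiet child' are exhaustively dominated by a single S node (built by S → NP VP), so they form a constituent.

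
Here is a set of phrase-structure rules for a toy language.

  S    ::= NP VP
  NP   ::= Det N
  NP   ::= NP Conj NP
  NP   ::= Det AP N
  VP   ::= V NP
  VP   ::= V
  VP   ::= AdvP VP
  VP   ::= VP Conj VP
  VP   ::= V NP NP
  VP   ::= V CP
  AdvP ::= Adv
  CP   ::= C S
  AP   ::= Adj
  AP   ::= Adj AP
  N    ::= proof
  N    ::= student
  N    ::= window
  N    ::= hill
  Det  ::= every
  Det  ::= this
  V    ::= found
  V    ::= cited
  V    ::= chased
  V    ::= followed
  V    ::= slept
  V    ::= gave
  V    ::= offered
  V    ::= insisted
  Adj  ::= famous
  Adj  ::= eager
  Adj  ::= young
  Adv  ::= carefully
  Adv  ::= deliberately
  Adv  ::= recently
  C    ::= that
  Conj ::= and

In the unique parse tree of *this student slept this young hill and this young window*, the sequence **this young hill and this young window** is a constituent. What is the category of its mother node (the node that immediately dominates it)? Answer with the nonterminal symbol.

VP

S
  NP
    Det: this
    N: student
  VP
    V: slept
    NP
      NP
        Det: this
        AP
          Adj: young
        N: hill
      Conj: and
      NP
        Det: this
        AP
          Adj: young
        N: window
The span 'this young hill and this young window' is the NP node built by NP → NP Conj NP.
Its mother is the VP built by VP → V NP.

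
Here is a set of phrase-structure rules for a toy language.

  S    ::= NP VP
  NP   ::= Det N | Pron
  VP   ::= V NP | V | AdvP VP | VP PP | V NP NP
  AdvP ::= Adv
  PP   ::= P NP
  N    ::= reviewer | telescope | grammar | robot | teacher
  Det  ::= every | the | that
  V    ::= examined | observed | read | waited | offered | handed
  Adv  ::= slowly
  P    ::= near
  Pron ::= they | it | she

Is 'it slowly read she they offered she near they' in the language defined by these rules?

Ungrammatical

For S → NP VP, the only prefix that parses as NP is 'it', but the remainder 'slowly read she they offered she near they' is not a VP under these rules.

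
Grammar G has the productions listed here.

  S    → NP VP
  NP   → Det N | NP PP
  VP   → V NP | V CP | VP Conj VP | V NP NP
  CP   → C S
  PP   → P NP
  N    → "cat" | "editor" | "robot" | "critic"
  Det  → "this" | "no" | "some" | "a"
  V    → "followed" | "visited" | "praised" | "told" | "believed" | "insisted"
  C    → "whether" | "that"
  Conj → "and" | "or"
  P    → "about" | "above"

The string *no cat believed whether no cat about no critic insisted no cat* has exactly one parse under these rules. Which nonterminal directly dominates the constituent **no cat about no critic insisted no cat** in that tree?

S
  NP
    Det: no
    N: cat
  VP
    V: believed
    CP
      C: whether
      S
        NP
          NP
            Det: no
            N: cat
          PP
            P: about
            NP
              Det: no
              N: critic
        VP
          V: insisted
          NP
            Det: no
            N: cat
The span 'no cat about no critic insisted no cat' is the S node built by S → NP VP.
Its mother is the CP built by CP → C S.

CP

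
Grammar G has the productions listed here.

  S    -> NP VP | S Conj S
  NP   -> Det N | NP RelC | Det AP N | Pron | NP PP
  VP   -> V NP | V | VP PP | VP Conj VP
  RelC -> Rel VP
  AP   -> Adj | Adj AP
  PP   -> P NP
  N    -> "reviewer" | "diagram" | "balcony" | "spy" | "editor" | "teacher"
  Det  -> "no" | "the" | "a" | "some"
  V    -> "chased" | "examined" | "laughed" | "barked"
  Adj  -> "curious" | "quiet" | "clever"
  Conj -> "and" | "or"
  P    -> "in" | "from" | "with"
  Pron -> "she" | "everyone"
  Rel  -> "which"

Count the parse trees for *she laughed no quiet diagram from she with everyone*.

Two of the 5 distinct bracketings:
[S [NP [Pron she]] [VP [V laughed] [NP [NP [Det no] [AP [Adj quiet]] [N diagram]] [PP [P from] [NP [NP [Pron she]] [PP [P with] [NP [Pron everyone]]]]]]]]
[S [NP [Pron she]] [VP [V laughed] [NP [NP [NP [Det no] [AP [Adj quiet]] [N diagram]] [PP [P from] [NP [Pron she]]]] [PP [P with] [NP [Pron everyone]]]]]]
The trees differ in how a recursive rule is bracketed over the same span.

5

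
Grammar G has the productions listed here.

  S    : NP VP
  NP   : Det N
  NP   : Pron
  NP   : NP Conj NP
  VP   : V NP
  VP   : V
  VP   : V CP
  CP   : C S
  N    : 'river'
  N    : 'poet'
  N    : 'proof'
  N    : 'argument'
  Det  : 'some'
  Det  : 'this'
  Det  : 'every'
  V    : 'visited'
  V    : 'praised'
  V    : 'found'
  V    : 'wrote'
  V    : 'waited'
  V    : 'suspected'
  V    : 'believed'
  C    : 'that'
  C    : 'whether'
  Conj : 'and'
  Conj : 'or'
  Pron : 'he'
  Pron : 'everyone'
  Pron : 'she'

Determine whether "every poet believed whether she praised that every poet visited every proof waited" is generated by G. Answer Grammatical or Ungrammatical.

For S → NP VP, the only prefix that parses as NP is 'every poet', but the remainder 'believed whether she praised that every poet visited every proof waited' is not a VP under these rules.

Ungrammatical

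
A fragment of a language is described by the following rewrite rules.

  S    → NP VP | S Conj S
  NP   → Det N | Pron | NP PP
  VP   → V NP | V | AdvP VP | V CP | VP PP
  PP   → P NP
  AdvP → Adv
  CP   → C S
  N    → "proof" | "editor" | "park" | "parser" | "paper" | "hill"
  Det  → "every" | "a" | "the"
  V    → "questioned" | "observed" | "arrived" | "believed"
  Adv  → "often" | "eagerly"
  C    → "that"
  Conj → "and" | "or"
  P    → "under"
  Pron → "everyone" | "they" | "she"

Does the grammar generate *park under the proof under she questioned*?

For S → NP VP, no prefix of the string parses as an NP. The alternative S rule S → S Conj S likewise has no satisfying split.

Ungrammatical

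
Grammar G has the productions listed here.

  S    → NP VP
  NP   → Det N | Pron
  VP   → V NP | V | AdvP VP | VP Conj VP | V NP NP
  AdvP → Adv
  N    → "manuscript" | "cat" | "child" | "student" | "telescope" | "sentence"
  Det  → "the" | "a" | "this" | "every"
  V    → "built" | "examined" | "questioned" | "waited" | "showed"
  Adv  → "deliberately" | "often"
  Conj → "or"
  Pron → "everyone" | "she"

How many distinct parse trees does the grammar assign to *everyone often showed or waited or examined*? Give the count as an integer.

5

Two of the 5 distinct bracketings:
[S [NP [Pron everyone]] [VP [AdvP [Adv often]] [VP [VP [V showed]] [Conj or] [VP [VP [V waited]] [Conj or] [VP [V examined]]]]]]
[S [NP [Pron everyone]] [VP [AdvP [Adv often]] [VP [VP [VP [V showed]] [Conj or] [VP [V waited]]] [Conj or] [VP [V examined]]]]]
The trees differ in how a recursive rule is bracketed over the same span.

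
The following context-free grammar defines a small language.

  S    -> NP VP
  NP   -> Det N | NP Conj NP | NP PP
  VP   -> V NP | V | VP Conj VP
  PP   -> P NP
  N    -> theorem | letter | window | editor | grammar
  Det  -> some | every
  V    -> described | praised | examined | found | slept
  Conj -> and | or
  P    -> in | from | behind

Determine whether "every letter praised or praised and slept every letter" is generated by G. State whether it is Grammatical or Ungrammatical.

Grammatical

[S [NP [Det every] [N letter]] [VP [VP [V praised]] [Conj or] [VP [VP [V praised]] [Conj and] [VP [V slept] [NP [Det every] [N letter]]]]]]
The bracketing above is licensed at every node by one of the given productions, with S at the root.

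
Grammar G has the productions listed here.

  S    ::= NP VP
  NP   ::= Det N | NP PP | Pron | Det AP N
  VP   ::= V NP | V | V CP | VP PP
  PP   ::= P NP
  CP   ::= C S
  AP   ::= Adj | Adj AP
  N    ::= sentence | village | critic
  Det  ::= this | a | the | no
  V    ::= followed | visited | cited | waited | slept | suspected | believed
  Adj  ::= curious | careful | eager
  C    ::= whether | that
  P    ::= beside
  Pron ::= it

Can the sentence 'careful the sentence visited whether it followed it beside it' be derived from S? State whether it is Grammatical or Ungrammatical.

An Adj word can never sit immediately before a Det word in any string this grammar generates, so the substring 'careful the' rules out a derivation.

Ungrammatical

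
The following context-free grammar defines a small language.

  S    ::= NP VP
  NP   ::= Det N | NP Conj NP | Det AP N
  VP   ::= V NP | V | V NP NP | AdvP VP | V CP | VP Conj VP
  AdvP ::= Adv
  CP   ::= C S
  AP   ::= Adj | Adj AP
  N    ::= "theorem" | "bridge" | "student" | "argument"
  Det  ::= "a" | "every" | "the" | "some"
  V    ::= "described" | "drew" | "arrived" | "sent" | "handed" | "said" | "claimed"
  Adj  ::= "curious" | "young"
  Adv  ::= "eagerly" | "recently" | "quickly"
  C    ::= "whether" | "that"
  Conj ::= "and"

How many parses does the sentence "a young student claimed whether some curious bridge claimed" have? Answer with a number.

1

[S [NP [Det a] [AP [Adj young]] [N student]] [VP [V claimed] [CP [C whether] [S [NP [Det some] [AP [Adj curious]] [N bridge]] [VP [V claimed]]]]]]
No rule offers an alternative attachment or grouping for any span, so this is the only derivation.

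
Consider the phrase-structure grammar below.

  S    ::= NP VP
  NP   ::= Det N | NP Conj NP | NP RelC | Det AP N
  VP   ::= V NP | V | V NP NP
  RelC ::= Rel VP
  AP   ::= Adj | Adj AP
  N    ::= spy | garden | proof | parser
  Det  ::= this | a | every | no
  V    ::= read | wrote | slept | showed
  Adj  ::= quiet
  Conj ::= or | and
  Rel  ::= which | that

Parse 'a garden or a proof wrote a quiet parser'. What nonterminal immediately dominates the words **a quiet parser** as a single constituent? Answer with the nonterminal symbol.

NP

S
  NP
    NP
      Det: a
      N: garden
    Conj: or
    NP
      Det: a
      N: proof
  VP
    V: wrote
    NP
      Det: a
      AP
        Adj: quiet
      N: parser
The span 'a quiet parser' is the NP node built by NP → Det AP N.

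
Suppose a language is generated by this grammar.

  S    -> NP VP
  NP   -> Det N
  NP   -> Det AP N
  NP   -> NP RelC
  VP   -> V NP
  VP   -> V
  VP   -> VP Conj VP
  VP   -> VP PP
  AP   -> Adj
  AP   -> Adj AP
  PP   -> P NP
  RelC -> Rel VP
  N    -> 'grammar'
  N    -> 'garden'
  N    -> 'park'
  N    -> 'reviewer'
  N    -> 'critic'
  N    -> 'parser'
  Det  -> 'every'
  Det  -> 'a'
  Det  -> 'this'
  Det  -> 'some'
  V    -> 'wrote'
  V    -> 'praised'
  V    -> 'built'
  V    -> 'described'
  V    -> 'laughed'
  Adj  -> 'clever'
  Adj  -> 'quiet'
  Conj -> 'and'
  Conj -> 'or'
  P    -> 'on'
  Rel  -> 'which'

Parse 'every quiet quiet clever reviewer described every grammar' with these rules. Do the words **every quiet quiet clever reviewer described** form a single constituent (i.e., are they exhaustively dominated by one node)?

[S [NP [Det every] [AP [Adj quiet] [AP [Adj quiet] [AP [Adj clever]]]] [N reviewer]] [VP [V described] [NP [Det every] [N grammar]]]]
The smallest constituent containing 'every quiet quiet clever reviewer described' is the S spanning 'every quiet quiet clever reviewer described every grammar'; no single node in the tree dominates exactly the given words.

No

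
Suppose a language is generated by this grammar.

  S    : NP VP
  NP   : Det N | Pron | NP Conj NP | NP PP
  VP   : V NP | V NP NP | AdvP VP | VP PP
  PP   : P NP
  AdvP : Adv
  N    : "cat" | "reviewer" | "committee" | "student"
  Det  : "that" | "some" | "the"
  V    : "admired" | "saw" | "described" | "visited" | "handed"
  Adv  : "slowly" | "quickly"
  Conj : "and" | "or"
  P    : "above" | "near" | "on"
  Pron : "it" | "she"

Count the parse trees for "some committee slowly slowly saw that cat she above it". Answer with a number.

4

Two of the 4 distinct bracketings:
[S [NP [Det some] [N committee]] [VP [AdvP [Adv slowly]] [VP [AdvP [Adv slowly]] [VP [V saw] [NP [Det that] [N cat]] [NP [NP [Pron she]] [PP [P above] [NP [Pron it]]]]]]]]
[S [NP [Det some] [N committee]] [VP [AdvP [Adv slowly]] [VP [AdvP [Adv slowly]] [VP [VP [V saw] [NP [Det that] [N cat]] [NP [Pron she]]] [PP [P above] [NP [Pron it]]]]]]]
The difference turns on whether NP → NP PP is used at the relevant span, versus an alternative expansion of NP.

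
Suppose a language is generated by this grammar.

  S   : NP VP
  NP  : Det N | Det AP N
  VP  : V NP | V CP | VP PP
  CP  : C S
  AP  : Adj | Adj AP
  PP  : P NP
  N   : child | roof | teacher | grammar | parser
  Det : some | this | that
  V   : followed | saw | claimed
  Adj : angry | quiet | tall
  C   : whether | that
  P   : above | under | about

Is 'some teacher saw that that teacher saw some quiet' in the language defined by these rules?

For S → NP VP, the only prefix that parses as NP is 'some teacher', but the remainder 'saw that that teacher saw some quiet' is not a VP under these rules.

Ungrammatical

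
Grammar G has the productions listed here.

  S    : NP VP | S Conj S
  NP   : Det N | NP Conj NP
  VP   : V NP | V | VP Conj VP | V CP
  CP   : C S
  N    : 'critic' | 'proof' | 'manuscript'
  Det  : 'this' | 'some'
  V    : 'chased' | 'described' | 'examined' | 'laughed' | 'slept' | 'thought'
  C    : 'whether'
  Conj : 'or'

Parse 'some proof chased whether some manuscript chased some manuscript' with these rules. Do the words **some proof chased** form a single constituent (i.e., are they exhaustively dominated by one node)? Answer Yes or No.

[S [NP [Det some] [N proof]] [VP [V chased] [CP [C whether] [S [NP [Det some] [N manuscript]] [VP [V chased] [NP [Det some] [N manuscript]]]]]]]
The smallest constituent containing 'some proof chased' is the S spanning 'some proof chased whether some manuscript chased some manuscript'; no single node in the tree dominates exactly the given words.

No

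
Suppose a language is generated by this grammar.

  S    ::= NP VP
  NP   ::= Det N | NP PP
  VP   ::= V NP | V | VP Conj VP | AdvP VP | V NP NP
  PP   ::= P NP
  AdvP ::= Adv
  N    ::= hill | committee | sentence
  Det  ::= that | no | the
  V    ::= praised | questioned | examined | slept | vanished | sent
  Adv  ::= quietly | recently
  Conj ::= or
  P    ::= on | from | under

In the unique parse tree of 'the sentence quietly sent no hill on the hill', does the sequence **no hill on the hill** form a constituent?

Yes

[S [NP [Det the] [N sentence]] [VP [AdvP [Adv quietly]] [VP [V sent] [NP [NP [Det no] [N hill]] [PP [P on] [NP [Det the] [N hill]]]]]]]
The words 'no hill on the hill' are exhaustively dominated by a single NP node (built by NP → NP PP), so they form a constituent.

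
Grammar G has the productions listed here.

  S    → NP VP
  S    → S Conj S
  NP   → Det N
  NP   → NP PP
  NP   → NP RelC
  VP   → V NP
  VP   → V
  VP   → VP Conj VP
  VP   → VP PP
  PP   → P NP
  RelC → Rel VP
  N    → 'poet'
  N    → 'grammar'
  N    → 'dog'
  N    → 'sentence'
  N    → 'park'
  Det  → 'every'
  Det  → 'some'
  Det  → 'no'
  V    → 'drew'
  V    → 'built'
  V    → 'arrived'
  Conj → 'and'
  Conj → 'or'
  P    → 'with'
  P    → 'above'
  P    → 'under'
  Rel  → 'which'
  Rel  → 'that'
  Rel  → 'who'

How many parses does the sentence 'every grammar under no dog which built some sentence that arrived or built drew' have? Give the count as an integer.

Two of the 7 distinct bracketings:
[S [NP [NP [Det every] [N grammar]] [PP [P under] [NP [NP [Det no] [N dog]] [RelC [Rel which] [VP [V built] [NP [NP [Det some] [N sentence]] [RelC [Rel that] [VP [VP [V arrived]] [Conj or] [VP [V built]]]]]]]]]] [VP [V drew]]]
[S [NP [NP [Det every] [N grammar]] [PP [P under] [NP [NP [Det no] [N dog]] [RelC [Rel which] [VP [VP [V built] [NP [NP [Det some] [N sentence]] [RelC [Rel that] [VP [V arrived]]]]] [Conj or] [VP [V built]]]]]]] [VP [V drew]]]
The trees differ in how a recursive rule is bracketed over the same span.

7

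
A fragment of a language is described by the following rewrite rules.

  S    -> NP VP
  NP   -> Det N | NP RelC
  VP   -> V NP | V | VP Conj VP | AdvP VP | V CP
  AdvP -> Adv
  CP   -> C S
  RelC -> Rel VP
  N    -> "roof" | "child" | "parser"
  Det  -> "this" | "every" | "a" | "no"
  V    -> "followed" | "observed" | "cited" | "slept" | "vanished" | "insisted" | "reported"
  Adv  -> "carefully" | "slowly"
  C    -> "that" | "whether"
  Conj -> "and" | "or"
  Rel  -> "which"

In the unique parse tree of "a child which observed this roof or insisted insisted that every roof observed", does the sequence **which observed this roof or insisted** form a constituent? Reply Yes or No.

[S [NP [NP [Det a] [N child]] [RelC [Rel which] [VP [VP [V observed] [NP [Det this] [N roof]]] [Conj or] [VP [V insisted]]]]] [VP [V insisted] [CP [C that] [S [NP [Det every] [N roof]] [VP [V observed]]]]]]
The words 'which observed this roof or insisted' are exhaustively dominated by a single RelC node (built by RelC → Rel VP), so they form a constituent.

Yes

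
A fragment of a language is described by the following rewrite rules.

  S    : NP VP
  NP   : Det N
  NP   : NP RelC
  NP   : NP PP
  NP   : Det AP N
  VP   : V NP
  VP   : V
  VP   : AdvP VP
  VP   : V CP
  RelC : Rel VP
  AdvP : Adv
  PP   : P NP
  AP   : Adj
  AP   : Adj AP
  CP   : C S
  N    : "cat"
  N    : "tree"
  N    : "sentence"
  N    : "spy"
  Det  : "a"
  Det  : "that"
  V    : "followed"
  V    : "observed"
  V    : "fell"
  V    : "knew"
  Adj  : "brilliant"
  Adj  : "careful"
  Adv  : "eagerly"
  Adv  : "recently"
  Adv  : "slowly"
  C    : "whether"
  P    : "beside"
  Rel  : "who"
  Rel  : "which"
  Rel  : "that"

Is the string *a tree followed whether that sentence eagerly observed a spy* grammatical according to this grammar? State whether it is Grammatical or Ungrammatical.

Grammatical

[S [NP [Det a] [N tree]] [VP [V followed] [CP [C whether] [S [NP [Det that] [N sentence]] [VP [AdvP [Adv eagerly]] [VP [V observed] [NP [Det a] [N spy]]]]]]]]
Each bracket corresponds to one application of a listed rule, so the string is derivable from S.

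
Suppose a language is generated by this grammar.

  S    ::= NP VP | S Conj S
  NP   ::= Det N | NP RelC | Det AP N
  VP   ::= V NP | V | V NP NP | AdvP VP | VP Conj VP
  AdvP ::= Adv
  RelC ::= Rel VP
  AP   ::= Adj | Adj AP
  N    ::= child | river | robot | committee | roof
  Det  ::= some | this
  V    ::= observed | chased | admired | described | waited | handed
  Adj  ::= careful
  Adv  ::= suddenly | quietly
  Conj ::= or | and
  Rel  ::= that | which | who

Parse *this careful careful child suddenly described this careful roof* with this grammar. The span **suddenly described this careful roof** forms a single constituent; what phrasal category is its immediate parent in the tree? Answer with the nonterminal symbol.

S
  NP
    Det: this
    AP
      Adj: careful
      AP
        Adj: careful
    N: child
  VP
    AdvP
      Adv: suddenly
    VP
      V: described
      NP
        Det: this
        AP
          Adj: careful
        N: roof
The span 'suddenly described this careful roof' is the VP node built by VP → AdvP VP.
Its mother is the S built by S → NP VP.

S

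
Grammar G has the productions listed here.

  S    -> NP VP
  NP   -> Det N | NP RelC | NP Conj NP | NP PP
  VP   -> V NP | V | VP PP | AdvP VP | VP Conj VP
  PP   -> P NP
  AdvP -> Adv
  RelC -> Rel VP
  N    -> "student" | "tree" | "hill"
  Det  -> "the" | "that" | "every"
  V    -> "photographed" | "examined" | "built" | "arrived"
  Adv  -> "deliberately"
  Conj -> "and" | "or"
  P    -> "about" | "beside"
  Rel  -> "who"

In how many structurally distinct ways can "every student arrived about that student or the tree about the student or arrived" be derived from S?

Two of the 3 distinct bracketings:
[S [NP [Det every] [N student]] [VP [VP [VP [V arrived]] [PP [P about] [NP [NP [Det that] [N student]] [Conj or] [NP [NP [Det the] [N tree]] [PP [P about] [NP [Det the] [N student]]]]]]] [Conj or] [VP [V arrived]]]]
[S [NP [Det every] [N student]] [VP [VP [VP [V arrived]] [PP [P about] [NP [NP [NP [Det that] [N student]] [Conj or] [NP [Det the] [N tree]]] [PP [P about] [NP [Det the] [N student]]]]]] [Conj or] [VP [V arrived]]]]
The trees differ in how a recursive rule is bracketed over the same span.

3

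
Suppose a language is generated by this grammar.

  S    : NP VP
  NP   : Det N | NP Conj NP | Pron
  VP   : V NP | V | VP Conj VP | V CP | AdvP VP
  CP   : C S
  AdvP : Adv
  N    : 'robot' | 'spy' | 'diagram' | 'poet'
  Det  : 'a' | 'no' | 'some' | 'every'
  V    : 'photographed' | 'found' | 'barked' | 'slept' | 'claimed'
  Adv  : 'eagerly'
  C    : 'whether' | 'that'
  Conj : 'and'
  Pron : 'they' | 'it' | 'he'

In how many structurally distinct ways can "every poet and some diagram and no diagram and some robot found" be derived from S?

Two of the 5 distinct bracketings:
[S [NP [NP [Det every] [N poet]] [Conj and] [NP [NP [Det some] [N diagram]] [Conj and] [NP [NP [Det no] [N diagram]] [Conj and] [NP [Det some] [N robot]]]]] [VP [V found]]]
[S [NP [NP [Det every] [N poet]] [Conj and] [NP [NP [NP [Det some] [N diagram]] [Conj and] [NP [Det no] [N diagram]]] [Conj and] [NP [Det some] [N robot]]]] [VP [V found]]]
The trees differ in how a recursive rule is bracketed over the same span.

5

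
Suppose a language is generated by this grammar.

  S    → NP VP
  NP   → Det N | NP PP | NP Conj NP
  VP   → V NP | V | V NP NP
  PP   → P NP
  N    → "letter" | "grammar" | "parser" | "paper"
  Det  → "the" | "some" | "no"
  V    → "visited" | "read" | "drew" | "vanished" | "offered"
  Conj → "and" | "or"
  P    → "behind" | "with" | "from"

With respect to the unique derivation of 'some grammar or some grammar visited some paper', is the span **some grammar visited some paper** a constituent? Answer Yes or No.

[S [NP [NP [Det some] [N grammar]] [Conj or] [NP [Det some] [N grammar]]] [VP [V visited] [NP [Det some] [N paper]]]]
The smallest constituent containing 'some grammar visited some paper' is the S spanning 'some grammar or some grammar visited some paper'; no single node in the tree dominates exactly the given words.

No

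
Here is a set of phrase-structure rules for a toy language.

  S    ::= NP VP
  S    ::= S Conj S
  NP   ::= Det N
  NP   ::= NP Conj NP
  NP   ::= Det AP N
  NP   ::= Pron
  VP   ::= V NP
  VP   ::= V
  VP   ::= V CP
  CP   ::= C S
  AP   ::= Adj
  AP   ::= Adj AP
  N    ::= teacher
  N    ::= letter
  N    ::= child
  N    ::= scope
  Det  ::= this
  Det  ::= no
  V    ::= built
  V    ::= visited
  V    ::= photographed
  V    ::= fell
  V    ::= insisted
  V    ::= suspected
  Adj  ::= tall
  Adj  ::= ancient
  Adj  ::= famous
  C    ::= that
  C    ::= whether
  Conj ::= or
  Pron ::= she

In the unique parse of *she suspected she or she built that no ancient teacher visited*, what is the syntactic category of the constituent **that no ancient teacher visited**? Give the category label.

CP

[S [S [NP [Pron she]] [VP [V suspected] [NP [Pron she]]]] [Conj or] [S [NP [Pron she]] [VP [V built] [CP [C that] [S [NP [Det no] [AP [Adj ancient]] [N teacher]] [VP [V visited]]]]]]]
The span 'that no ancient teacher visited' is the CP node built by CP → C S.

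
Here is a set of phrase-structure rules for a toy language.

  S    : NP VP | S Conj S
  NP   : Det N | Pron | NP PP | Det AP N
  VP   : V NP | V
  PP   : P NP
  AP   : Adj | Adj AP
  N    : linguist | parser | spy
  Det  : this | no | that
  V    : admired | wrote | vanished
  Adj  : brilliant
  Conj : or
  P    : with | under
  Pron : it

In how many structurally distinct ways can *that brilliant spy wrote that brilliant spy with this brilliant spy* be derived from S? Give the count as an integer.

[S [NP [Det that] [AP [Adj brilliant]] [N spy]] [VP [V wrote] [NP [NP [Det that] [AP [Adj brilliant]] [N spy]] [PP [P with] [NP [Det this] [AP [Adj brilliant]] [N spy]]]]]]
No rule offers an alternative attachment or grouping for any span, so this is the only derivation.

1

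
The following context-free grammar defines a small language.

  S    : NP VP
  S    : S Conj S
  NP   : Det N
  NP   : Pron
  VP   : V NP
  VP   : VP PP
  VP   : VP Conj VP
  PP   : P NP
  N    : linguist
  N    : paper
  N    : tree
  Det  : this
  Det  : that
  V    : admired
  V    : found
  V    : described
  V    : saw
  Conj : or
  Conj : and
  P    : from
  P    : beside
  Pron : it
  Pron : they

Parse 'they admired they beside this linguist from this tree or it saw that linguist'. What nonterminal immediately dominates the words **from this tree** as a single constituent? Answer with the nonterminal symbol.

S
  S
    NP
      Pron: they
    VP
      VP
        VP
          V: admired
          NP
            Pron: they
        PP
          P: beside
          NP
            Det: this
            N: linguist
      PP
        P: from
        NP
          Det: this
          N: tree
  Conj: or
  S
    NP
      Pron: it
    VP
      V: saw
      NP
        Det: that
        N: linguist
The span 'from this tree' is the PP node built by PP → P NP.

PP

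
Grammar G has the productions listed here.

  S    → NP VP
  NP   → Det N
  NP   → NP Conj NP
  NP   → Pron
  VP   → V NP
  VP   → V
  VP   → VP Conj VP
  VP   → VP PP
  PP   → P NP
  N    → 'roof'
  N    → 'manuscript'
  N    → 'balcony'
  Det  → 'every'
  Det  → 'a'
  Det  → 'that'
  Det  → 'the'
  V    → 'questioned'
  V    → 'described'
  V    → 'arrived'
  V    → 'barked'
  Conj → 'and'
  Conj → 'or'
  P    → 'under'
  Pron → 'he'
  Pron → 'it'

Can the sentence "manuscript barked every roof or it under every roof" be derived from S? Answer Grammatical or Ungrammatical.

Ungrammatical

For S → NP VP, no prefix of the string parses as an NP.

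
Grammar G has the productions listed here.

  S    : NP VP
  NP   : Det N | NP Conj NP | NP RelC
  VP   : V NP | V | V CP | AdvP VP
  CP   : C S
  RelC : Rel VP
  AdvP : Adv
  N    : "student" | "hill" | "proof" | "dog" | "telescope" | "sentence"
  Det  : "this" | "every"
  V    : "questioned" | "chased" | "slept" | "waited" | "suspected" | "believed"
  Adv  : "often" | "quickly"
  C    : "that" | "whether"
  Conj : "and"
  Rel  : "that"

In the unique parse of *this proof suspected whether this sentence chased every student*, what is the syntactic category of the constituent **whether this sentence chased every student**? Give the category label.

[S [NP [Det this] [N proof]] [VP [V suspected] [CP [C whether] [S [NP [Det this] [N sentence]] [VP [V chased] [NP [Det every] [N student]]]]]]]
The span 'whether this sentence chased every student' is the CP node built by CP → C S.

CP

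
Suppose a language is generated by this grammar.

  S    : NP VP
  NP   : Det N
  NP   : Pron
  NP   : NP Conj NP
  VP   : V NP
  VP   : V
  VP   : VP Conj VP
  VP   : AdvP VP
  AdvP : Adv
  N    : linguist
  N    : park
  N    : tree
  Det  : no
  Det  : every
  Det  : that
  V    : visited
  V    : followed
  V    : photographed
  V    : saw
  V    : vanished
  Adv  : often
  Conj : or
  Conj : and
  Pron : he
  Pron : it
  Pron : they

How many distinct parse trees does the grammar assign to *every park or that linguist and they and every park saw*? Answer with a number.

Two of the 5 distinct bracketings:
[S [NP [NP [Det every] [N park]] [Conj or] [NP [NP [Det that] [N linguist]] [Conj and] [NP [NP [Pron they]] [Conj and] [NP [Det every] [N park]]]]] [VP [V saw]]]
[S [NP [NP [Det every] [N park]] [Conj or] [NP [NP [NP [Det that] [N linguist]] [Conj and] [NP [Pron they]]] [Conj and] [NP [Det every] [N park]]]] [VP [V saw]]]
The trees differ in how a recursive rule is bracketed over the same span.

5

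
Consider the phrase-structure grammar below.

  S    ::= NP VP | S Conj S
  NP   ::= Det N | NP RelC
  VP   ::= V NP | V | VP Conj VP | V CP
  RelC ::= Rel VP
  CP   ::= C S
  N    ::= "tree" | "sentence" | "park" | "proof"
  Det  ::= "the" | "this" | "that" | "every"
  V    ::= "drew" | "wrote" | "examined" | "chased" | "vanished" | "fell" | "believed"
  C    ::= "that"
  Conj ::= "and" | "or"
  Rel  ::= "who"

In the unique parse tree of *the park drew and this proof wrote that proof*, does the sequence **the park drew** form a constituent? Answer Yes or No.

[S [S [NP [Det the] [N park]] [VP [V drew]]] [Conj and] [S [NP [Det this] [N proof]] [VP [V wrote] [NP [Det that] [N proof]]]]]
The words 'the park drew' are exhaustively dominated by a single S node (built by S → NP VP), so they form a constituent.

Yes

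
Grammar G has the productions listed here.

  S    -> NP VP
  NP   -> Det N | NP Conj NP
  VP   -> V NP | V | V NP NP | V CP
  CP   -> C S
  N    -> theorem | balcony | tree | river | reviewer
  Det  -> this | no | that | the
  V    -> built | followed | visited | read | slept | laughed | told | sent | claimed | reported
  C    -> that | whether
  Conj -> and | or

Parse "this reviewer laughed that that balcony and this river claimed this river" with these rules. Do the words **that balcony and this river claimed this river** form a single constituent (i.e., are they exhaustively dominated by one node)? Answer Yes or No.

[S [NP [Det this] [N reviewer]] [VP [V laughed] [CP [C that] [S [NP [NP [Det that] [N balcony]] [Conj and] [NP [Det this] [N river]]] [VP [V claimed] [NP [Det this] [N river]]]]]]]
The words 'that balcony and this river claimed this river' are exhaustively dominated by a single S node (built by S → NP VP), so they form a constituent.

Yes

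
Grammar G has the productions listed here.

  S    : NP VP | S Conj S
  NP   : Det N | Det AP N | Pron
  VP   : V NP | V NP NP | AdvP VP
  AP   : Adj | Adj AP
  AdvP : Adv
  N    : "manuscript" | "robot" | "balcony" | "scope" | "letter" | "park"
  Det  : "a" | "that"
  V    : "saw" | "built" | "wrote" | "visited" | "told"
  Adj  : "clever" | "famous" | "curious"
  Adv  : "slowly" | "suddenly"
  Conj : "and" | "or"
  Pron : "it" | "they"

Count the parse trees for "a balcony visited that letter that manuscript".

[S [NP [Det a] [N balcony]] [VP [V visited] [NP [Det that] [N letter]] [NP [Det that] [N manuscript]]]]
No rule offers an alternative attachment or grouping for any span, so this is the only derivation.

1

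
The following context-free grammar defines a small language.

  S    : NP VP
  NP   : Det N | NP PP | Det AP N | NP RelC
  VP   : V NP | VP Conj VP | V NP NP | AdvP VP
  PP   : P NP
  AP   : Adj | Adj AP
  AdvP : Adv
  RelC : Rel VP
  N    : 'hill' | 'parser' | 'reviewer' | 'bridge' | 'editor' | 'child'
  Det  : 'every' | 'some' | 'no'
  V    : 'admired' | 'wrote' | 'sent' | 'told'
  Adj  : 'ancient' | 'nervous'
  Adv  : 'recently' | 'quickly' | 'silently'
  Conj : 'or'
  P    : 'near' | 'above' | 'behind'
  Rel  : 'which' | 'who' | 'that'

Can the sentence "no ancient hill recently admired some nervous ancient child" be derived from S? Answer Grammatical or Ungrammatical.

[S [NP [Det no] [AP [Adj ancient]] [N hill]] [VP [AdvP [Adv recently]] [VP [V admired] [NP [Det some] [AP [Adj nervous] [AP [Adj ancient]]] [N child]]]]]
The bracketing above is licensed at every node by one of the given productions, with S at the root.

Grammatical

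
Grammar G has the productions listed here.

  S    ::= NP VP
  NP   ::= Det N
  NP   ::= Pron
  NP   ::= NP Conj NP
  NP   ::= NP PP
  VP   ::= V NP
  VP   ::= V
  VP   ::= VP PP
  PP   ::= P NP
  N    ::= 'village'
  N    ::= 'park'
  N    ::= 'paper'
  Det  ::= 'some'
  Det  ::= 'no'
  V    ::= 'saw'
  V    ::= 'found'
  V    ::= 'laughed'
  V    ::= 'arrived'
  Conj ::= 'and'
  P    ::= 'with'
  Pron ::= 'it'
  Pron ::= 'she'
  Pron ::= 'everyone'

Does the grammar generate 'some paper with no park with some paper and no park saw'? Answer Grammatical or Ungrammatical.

Grammatical

S
  NP
    NP
      NP
        Det: some
        N: paper
      PP
        P: with
        NP
          NP
            Det: no
            N: park
          PP
            P: with
            NP
              Det: some
              N: paper
    Conj: and
    NP
      Det: no
      N: park
  VP
    V: saw
The bracketing above is licensed at every node by one of the given productions, with S at the root.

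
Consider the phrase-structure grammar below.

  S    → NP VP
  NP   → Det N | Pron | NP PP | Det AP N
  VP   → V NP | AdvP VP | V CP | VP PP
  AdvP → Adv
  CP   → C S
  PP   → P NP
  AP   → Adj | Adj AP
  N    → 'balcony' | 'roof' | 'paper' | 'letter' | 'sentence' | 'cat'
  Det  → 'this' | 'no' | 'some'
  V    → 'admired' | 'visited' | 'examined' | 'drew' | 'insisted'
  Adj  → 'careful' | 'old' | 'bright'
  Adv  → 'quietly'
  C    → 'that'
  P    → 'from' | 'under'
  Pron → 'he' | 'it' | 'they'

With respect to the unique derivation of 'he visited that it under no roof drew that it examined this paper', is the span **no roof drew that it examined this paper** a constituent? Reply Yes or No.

[S [NP [Pron he]] [VP [V visited] [CP [C that] [S [NP [NP [Pron it]] [PP [P under] [NP [Det no] [N roof]]]] [VP [V drew] [CP [C that] [S [NP [Pron it]] [VP [V examined] [NP [Det this] [N paper]]]]]]]]]]
The smallest constituent containing 'no roof drew that it examined this paper' is the S spanning 'it under no roof drew that it examined this paper'; no single node in the tree dominates exactly the given words.

No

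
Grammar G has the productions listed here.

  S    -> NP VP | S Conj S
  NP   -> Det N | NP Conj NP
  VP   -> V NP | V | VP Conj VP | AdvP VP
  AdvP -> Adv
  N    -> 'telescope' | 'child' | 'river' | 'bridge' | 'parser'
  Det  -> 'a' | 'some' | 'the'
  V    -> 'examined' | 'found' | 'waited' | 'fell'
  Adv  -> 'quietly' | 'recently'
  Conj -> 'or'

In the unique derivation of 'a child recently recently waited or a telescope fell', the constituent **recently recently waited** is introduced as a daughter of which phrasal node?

S

S
  S
    NP
      Det: a
      N: child
    VP
      AdvP
        Adv: recently
      VP
        AdvP
          Adv: recently
        VP
          V: waited
  Conj: or
  S
    NP
      Det: a
      N: telescope
    VP
      V: fell
The span 'recently recently waited' is the VP node built by VP → AdvP VP.
Its mother is the S built by S → NP VP.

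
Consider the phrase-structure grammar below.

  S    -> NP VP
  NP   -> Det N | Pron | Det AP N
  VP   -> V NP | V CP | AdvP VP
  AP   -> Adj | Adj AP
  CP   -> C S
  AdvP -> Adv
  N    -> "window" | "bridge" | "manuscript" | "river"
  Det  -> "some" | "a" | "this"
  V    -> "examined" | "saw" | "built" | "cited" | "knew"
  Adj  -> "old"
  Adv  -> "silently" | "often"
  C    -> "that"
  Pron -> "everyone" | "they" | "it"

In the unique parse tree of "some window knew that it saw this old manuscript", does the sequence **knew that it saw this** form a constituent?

[S [NP [Det some] [N window]] [VP [V knew] [CP [C that] [S [NP [Pron it]] [VP [V saw] [NP [Det this] [AP [Adj old]] [N manuscript]]]]]]]
The smallest constituent containing 'knew that it saw this' is the VP spanning 'knew that it saw this old manuscript'; no single node in the tree dominates exactly the given words.

No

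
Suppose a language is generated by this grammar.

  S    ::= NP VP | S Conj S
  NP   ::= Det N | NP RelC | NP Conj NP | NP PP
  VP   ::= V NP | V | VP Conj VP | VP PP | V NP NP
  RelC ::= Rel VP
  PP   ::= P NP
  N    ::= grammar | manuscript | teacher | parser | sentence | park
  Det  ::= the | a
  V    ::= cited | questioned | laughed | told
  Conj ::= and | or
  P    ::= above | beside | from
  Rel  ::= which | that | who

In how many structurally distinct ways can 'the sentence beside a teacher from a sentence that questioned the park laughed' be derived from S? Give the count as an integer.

Two of the 5 distinct bracketings:
[S [NP [NP [NP [Det the] [N sentence]] [PP [P beside] [NP [NP [Det a] [N teacher]] [PP [P from] [NP [Det a] [N sentence]]]]]] [RelC [Rel that] [VP [V questioned] [NP [Det the] [N park]]]]] [VP [V laughed]]]
[S [NP [NP [NP [NP [Det the] [N sentence]] [PP [P beside] [NP [Det a] [N teacher]]]] [PP [P from] [NP [Det a] [N sentence]]]] [RelC [Rel that] [VP [V questioned] [NP [Det the] [N park]]]]] [VP [V laughed]]]
The trees differ in how a recursive rule is bracketed over the same span.

5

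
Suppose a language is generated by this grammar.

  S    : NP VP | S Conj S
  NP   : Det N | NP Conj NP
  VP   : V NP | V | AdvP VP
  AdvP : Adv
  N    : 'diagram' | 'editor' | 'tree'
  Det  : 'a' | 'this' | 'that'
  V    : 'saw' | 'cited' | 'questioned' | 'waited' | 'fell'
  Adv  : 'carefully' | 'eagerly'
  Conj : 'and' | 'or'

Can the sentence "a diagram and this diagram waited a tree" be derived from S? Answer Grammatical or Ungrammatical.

Grammatical

[S [NP [NP [Det a] [N diagram]] [Conj and] [NP [Det this] [N diagram]]] [VP [V waited] [NP [Det a] [N tree]]]]
Each bracket corresponds to one application of a listed rule, so the string is derivable from S.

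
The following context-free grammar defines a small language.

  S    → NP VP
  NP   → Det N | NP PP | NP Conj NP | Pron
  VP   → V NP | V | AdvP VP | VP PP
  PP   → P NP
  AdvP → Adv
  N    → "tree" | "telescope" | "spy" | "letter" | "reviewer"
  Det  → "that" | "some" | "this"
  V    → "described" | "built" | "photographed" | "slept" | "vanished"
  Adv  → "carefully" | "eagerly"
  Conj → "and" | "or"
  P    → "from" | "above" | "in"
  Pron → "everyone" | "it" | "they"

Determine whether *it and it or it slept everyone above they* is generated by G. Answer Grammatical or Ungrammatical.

Grammatical

[S [NP [NP [Pron it]] [Conj and] [NP [NP [Pron it]] [Conj or] [NP [Pron it]]]] [VP [V slept] [NP [NP [Pron everyone]] [PP [P above] [NP [Pron they]]]]]]
Every word is introduced by a lexical rule and the phrasal rules combine the resulting categories into a single S.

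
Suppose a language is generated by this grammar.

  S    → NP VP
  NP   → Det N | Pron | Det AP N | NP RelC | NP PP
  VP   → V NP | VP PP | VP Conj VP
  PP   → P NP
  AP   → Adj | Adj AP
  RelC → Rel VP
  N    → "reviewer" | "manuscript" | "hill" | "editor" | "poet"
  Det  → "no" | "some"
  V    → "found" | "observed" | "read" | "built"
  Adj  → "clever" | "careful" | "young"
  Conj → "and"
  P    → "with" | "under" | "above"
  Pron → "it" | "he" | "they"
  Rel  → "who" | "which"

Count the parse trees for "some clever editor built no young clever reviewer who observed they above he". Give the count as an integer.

4

Two of the 4 distinct bracketings:
[S [NP [Det some] [AP [Adj clever]] [N editor]] [VP [V built] [NP [NP [Det no] [AP [Adj young] [AP [Adj clever]]] [N reviewer]] [RelC [Rel who] [VP [V observed] [NP [NP [Pron they]] [PP [P above] [NP [Pron he]]]]]]]]]
[S [NP [Det some] [AP [Adj clever]] [N editor]] [VP [V built] [NP [NP [Det no] [AP [Adj young] [AP [Adj clever]]] [N reviewer]] [RelC [Rel who] [VP [VP [V observed] [NP [Pron they]]] [PP [P above] [NP [Pron he]]]]]]]]
The difference turns on whether NP → NP PP is used at the relevant span, versus an alternative expansion of NP.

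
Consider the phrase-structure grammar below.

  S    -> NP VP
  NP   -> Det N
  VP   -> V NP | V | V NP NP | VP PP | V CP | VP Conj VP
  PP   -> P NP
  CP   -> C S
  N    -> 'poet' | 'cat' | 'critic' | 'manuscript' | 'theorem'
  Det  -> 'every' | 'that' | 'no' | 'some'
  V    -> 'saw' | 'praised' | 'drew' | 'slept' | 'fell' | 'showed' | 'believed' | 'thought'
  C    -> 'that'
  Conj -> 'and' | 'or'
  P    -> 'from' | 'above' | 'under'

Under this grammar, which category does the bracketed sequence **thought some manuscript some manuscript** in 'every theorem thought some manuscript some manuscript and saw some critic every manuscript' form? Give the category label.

S
  NP
    Det: every
    N: theorem
  VP
    VP
      V: thought
      NP
        Det: some
        N: manuscript
      NP
        Det: some
        N: manuscript
    Conj: and
    VP
      V: saw
      NP
        Det: some
        N: critic
      NP
        Det: every
        N: manuscript
The span 'thought some manuscript some manuscript' is the VP node built by VP → V NP NP.

VP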